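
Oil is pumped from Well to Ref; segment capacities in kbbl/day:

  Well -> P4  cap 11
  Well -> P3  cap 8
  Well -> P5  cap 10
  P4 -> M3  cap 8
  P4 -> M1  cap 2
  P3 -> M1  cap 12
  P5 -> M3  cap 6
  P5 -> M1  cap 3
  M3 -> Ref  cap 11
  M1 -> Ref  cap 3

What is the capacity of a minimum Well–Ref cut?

Augment Well→P4→M3→Ref: bottleneck 8, flow now 8.
Augment Well→P4→M1→Ref: bottleneck 2, flow now 10.
Augment Well→P3→M1→Ref: bottleneck 1, flow now 11.
Augment Well→P5→M3→Ref: bottleneck 3, flow now 14.
No augmenting path remains; maximum flow = 14.
By max-flow min-cut, the minimum cut capacity equals the max flow.
In the residual graph, reachable from Well: {Well, P4, P3, P5, M3, M1}.
Min-cut edges: M3→Ref (11), M1→Ref (3); capacity 11 + 3 = 14.

14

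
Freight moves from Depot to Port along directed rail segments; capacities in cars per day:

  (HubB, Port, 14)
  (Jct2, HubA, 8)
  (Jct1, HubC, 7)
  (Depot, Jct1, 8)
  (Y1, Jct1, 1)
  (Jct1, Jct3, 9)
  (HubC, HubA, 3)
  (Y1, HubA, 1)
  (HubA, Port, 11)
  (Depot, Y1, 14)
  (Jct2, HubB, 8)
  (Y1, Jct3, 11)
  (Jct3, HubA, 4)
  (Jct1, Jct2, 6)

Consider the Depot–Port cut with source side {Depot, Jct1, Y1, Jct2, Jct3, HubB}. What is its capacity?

34

Edges leaving {Depot, Jct1, Y1, Jct2, Jct3, HubB}: Jct1→HubC (7), Y1→HubA (1), Jct2→HubA (8), Jct3→HubA (4), HubB→Port (14).
Cut capacity = 7 + 1 + 8 + 4 + 14 = 34.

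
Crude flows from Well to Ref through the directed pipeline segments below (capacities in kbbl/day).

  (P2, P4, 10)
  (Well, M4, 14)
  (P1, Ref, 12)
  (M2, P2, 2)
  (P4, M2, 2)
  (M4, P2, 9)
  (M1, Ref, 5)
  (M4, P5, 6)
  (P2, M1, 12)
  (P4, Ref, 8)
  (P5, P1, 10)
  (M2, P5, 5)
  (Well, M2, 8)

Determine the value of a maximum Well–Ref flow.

21

Augment Well→M2→P5→P1→Ref: bottleneck 5, flow now 5.
Augment Well→M2→P2→P4→Ref: bottleneck 2, flow now 7.
Augment Well→M4→P5→P1→Ref: bottleneck 5, flow now 12.
Augment Well→M4→P2→P4→Ref: bottleneck 6, flow now 18.
Augment Well→M4→P2→M1→Ref: bottleneck 3, flow now 21.
No augmenting path remains; maximum flow = 21.
In the residual graph, reachable from Well: {Well, M2}.
Min-cut edges: Well→M4 (14), M2→P5 (5), M2→P2 (2); capacity 14 + 5 + 2 = 21.
This cut is saturated, so no flow can exceed 21.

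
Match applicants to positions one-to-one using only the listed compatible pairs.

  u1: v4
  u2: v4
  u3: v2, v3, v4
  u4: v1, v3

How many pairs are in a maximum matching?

Unit-capacity flow: source→left, listed edges, right→sink; max matching = max flow.
Augmenting path u1→v4 (+1); matched 1.
Augmenting path u3→v2 (+1); matched 2.
Augmenting path u4→v1 (+1); matched 3.
No augmenting path remains; maximum matching = 3.
König certificate: {u3, u4, v4} is a vertex cover of size 3 (every listed pair touches it), so no matching can be larger.

3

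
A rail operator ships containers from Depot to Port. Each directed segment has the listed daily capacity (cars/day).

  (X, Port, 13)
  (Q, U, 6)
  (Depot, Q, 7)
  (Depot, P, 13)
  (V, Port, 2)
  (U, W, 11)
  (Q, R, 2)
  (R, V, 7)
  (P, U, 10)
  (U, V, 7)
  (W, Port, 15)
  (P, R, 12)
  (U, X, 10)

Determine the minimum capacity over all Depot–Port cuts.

Augment Depot→P→R→V→Port: bottleneck 2, flow now 2.
Augment Depot→P→U→W→Port: bottleneck 10, flow now 12.
Augment Depot→Q→U→W→Port: bottleneck 1, flow now 13.
Augment Depot→Q→U→X→Port: bottleneck 5, flow now 18.
No augmenting path remains; maximum flow = 18.
By max-flow min-cut, the minimum cut capacity equals the max flow.
In the residual graph, reachable from Depot: {Depot, P, Q, R, V}.
Min-cut edges: P→U (10), Q→U (6), V→Port (2); capacity 10 + 6 + 2 = 18.

18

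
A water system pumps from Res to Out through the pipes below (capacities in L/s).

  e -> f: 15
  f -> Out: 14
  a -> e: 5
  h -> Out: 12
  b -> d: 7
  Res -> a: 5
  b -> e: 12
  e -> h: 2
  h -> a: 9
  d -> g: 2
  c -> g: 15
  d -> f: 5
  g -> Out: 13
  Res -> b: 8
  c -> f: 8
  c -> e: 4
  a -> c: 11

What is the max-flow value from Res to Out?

13

Augment Res→a→c→f→Out: bottleneck 5, flow now 5.
Augment Res→b→d→f→Out: bottleneck 5, flow now 10.
Augment Res→b→d→g→Out: bottleneck 2, flow now 12.
Augment Res→b→e→f→Out: bottleneck 1, flow now 13.
No augmenting path remains; maximum flow = 13.
In the residual graph, reachable from Res: {Res}.
Min-cut edges: Res→a (5), Res→b (8); capacity 5 + 8 = 13.
This cut is saturated, so no flow can exceed 13.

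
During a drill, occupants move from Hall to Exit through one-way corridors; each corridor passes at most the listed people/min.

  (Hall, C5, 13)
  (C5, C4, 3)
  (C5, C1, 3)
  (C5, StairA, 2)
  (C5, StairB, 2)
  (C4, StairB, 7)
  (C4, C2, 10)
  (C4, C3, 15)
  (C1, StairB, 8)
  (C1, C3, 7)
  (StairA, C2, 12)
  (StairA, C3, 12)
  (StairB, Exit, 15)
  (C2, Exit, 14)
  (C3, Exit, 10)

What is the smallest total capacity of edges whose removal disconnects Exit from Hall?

10

Augment Hall→C5→StairB→Exit: bottleneck 2, flow now 2.
Augment Hall→C5→C4→StairB→Exit: bottleneck 3, flow now 5.
Augment Hall→C5→C1→StairB→Exit: bottleneck 3, flow now 8.
Augment Hall→C5→StairA→C2→Exit: bottleneck 2, flow now 10.
No augmenting path remains; maximum flow = 10.
By max-flow min-cut, the minimum cut capacity equals the max flow.
In the residual graph, reachable from Hall: {Hall, C5}.
Min-cut edges: C5→C4 (3), C5→C1 (3), C5→StairA (2), C5→StairB (2); capacity 3 + 3 + 2 + 2 = 10.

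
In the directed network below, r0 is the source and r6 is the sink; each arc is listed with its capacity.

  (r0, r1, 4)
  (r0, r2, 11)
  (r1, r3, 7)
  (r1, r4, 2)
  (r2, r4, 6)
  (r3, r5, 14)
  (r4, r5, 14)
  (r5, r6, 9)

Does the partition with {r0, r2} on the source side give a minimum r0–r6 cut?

Given cut capacity: 4 + 6 = 10.
Augment r0→r1→r3→r5→r6: bottleneck 4, flow now 4.
Augment r0→r2→r4→r5→r6: bottleneck 5, flow now 9.
No augmenting path remains; maximum flow = 9.
In the residual graph, reachable from r0: {r0, r1, r2, r3, r4, r5}.
Min-cut edges: r5→r6 (9); capacity 9 = 9.
Cut capacity 10 exceeds the max flow 9, so it is not minimum.

No — its capacity is 10, but the minimum cut has capacity 9.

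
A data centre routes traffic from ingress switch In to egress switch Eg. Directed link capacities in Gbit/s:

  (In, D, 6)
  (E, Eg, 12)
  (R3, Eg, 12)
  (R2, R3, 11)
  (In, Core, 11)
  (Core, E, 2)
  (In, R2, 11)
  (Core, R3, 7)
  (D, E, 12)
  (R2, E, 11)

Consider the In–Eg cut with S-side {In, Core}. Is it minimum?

No — its capacity is 26, but the minimum cut has capacity 24.

Given cut capacity: 6 + 11 + 2 + 7 = 26.
Augment In→D→E→Eg: bottleneck 6, flow now 6.
Augment In→Core→E→Eg: bottleneck 2, flow now 8.
Augment In→Core→R3→Eg: bottleneck 7, flow now 15.
Augment In→R2→E→Eg: bottleneck 4, flow now 19.
Augment In→R2→R3→Eg: bottleneck 5, flow now 24.
No augmenting path remains; maximum flow = 24.
In the residual graph, reachable from In: {In, D, Core, R2, E, R3}.
Min-cut edges: E→Eg (12), R3→Eg (12); capacity 12 + 12 = 24.
Cut capacity 26 exceeds the max flow 24, so it is not minimum.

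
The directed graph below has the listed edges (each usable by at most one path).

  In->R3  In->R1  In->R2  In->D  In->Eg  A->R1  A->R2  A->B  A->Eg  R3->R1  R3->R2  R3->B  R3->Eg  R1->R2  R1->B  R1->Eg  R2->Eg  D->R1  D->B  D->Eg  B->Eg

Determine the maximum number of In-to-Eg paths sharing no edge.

Assign every edge capacity 1; by Menger, the answer equals the max flow.
Path In→Eg (+1); total 1.
Path In→R3→Eg (+1); total 2.
Path In→R1→Eg (+1); total 3.
Path In→R2→Eg (+1); total 4.
Path In→D→Eg (+1); total 5.
No residual In→Eg path; max flow = 5.
Certifying cut of size 5: {In→D, In→Eg, In→R1, In→R2, In→R3}.

5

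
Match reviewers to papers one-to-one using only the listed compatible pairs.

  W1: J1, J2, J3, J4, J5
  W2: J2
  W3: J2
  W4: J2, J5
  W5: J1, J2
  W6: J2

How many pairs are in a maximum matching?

Unit-capacity flow: source→left, listed edges, right→sink; max matching = max flow.
Augmenting path W1→J1 (+1); matched 1.
Augmenting path W2→J2 (+1); matched 2.
Augmenting path W4→J5 (+1); matched 3.
Augmenting path W5→J1→W1→J3 (+1); matched 4.
No augmenting path remains; maximum matching = 4.
König certificate: {W1, W4, W5, J2} is a vertex cover of size 4 (every listed pair touches it), so no matching can be larger.

4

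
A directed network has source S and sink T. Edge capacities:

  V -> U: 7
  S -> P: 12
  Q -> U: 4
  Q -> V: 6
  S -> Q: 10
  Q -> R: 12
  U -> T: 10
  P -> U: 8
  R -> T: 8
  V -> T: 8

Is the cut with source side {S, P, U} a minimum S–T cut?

No — its capacity is 20, but the minimum cut has capacity 18.

Given cut capacity: 10 + 10 = 20.
Augment S→P→U→T: bottleneck 8, flow now 8.
Augment S→Q→R→T: bottleneck 8, flow now 16.
Augment S→Q→U→T: bottleneck 2, flow now 18.
No augmenting path remains; maximum flow = 18.
In the residual graph, reachable from S: {S, P}.
Min-cut edges: S→Q (10), P→U (8); capacity 10 + 8 = 18.
Cut capacity 20 exceeds the max flow 18, so it is not minimum.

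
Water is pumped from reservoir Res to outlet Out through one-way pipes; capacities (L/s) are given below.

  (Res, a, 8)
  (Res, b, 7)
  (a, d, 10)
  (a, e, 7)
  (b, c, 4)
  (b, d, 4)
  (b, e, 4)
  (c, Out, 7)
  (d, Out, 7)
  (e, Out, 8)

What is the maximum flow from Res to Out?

15

Augment Res→a→d→Out: bottleneck 7, flow now 7.
Augment Res→a→e→Out: bottleneck 1, flow now 8.
Augment Res→b→c→Out: bottleneck 4, flow now 12.
Augment Res→b→e→Out: bottleneck 3, flow now 15.
No augmenting path remains; maximum flow = 15.
In the residual graph, reachable from Res: {Res}.
Min-cut edges: Res→a (8), Res→b (7); capacity 8 + 7 = 15.
This cut is saturated, so no flow can exceed 15.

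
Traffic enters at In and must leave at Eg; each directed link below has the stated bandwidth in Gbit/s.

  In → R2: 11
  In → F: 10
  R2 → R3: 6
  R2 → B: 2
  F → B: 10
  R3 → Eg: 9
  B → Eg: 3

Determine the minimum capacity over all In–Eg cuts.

9

Augment In→R2→R3→Eg: bottleneck 6, flow now 6.
Augment In→R2→B→Eg: bottleneck 2, flow now 8.
Augment In→F→B→Eg: bottleneck 1, flow now 9.
No augmenting path remains; maximum flow = 9.
By max-flow min-cut, the minimum cut capacity equals the max flow.
In the residual graph, reachable from In: {In, R2, F, B}.
Min-cut edges: R2→R3 (6), B→Eg (3); capacity 6 + 3 = 9.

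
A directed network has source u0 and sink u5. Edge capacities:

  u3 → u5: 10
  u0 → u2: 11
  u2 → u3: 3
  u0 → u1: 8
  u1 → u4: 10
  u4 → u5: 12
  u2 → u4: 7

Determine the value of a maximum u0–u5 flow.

15

Augment u0→u1→u4→u5: bottleneck 8, flow now 8.
Augment u0→u2→u3→u5: bottleneck 3, flow now 11.
Augment u0→u2→u4→u5: bottleneck 4, flow now 15.
No augmenting path remains; maximum flow = 15.
In the residual graph, reachable from u0: {u0, u1, u2, u4}.
Min-cut edges: u2→u3 (3), u4→u5 (12); capacity 3 + 12 = 15.
This cut is saturated, so no flow can exceed 15.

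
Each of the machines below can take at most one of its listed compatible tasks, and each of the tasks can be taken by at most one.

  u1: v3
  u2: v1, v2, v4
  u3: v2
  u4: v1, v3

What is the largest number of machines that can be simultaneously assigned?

Unit-capacity flow: source→left, listed edges, right→sink; max matching = max flow.
Augmenting path u1→v3 (+1); matched 1.
Augmenting path u2→v1 (+1); matched 2.
Augmenting path u3→v2 (+1); matched 3.
Augmenting path u4→v1→u2→v4 (+1); matched 4.
No augmenting path remains; maximum matching = 4.
König certificate: {u1, u2, u3, u4} is a vertex cover of size 4 (every listed pair touches it), so no matching can be larger.

4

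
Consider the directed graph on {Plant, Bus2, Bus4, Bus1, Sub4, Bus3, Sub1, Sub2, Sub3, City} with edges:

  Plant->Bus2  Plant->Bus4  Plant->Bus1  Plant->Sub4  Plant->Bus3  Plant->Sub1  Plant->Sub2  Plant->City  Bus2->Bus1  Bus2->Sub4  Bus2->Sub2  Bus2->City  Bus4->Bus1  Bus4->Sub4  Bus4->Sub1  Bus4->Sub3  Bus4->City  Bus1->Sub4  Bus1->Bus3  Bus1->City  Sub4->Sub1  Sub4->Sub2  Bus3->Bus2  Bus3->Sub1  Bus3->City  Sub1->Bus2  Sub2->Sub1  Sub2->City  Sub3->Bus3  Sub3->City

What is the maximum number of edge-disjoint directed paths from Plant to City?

Assign every edge capacity 1; by Menger, the answer equals the max flow.
Path Plant→City (+1); total 1.
Path Plant→Bus2→City (+1); total 2.
Path Plant→Bus4→City (+1); total 3.
Path Plant→Bus1→City (+1); total 4.
Path Plant→Bus3→City (+1); total 5.
Path Plant→Sub2→City (+1); total 6.
No residual Plant→City path; max flow = 6.
Certifying cut of size 6: {Bus1→City, Bus2→City, Bus3→City, Plant→Bus4, Plant→City, Sub2→City}.

6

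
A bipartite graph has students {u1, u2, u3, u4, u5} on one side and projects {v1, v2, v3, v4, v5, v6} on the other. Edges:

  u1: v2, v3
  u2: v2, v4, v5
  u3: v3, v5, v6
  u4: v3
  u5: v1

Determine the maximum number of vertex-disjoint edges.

5

Unit-capacity flow: source→left, listed edges, right→sink; max matching = max flow.
Augmenting path u1→v2 (+1); matched 1.
Augmenting path u2→v4 (+1); matched 2.
Augmenting path u3→v3 (+1); matched 3.
Augmenting path u5→v1 (+1); matched 4.
Augmenting path u4→v3→u3→v5 (+1); matched 5.
No augmenting path remains; maximum matching = 5.
König certificate: {u1, u2, u3, u4, u5} is a vertex cover of size 5 (every listed pair touches it), so no matching can be larger.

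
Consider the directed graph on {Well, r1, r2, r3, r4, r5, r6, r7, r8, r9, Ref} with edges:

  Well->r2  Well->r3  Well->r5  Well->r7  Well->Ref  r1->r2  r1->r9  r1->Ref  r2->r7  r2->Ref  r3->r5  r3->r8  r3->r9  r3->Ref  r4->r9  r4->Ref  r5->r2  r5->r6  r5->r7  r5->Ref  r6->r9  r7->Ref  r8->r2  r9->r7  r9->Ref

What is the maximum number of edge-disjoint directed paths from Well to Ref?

Assign every edge capacity 1; by Menger, the answer equals the max flow.
Path Well→Ref (+1); total 1.
Path Well→r2→Ref (+1); total 2.
Path Well→r3→Ref (+1); total 3.
Path Well→r5→Ref (+1); total 4.
Path Well→r7→Ref (+1); total 5.
No residual Well→Ref path; max flow = 5.
Certifying cut of size 5: {Well→Ref, Well→r2, Well→r3, Well→r5, Well→r7}.

5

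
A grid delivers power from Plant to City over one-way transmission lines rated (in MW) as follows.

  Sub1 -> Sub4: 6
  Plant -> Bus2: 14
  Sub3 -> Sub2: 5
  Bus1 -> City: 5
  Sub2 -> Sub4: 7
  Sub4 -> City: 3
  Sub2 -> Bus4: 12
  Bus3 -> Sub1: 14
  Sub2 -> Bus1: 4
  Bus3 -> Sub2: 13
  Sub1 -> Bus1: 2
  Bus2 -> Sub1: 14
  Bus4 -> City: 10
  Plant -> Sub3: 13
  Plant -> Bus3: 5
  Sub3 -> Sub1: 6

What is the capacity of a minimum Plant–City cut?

Augment Plant→Sub3→Sub1→Bus1→City: bottleneck 2, flow now 2.
Augment Plant→Sub3→Sub1→Sub4→City: bottleneck 3, flow now 5.
Augment Plant→Sub3→Sub2→Bus4→City: bottleneck 5, flow now 10.
Augment Plant→Bus3→Sub2→Bus4→City: bottleneck 5, flow now 15.
No augmenting path remains; maximum flow = 15.
By max-flow min-cut, the minimum cut capacity equals the max flow.
In the residual graph, reachable from Plant: {Plant, Sub3, Bus2, Sub1, Sub4}.
Min-cut edges: Plant→Bus3 (5), Sub3→Sub2 (5), Sub1→Bus1 (2), Sub4→City (3); capacity 5 + 5 + 2 + 3 = 15.

15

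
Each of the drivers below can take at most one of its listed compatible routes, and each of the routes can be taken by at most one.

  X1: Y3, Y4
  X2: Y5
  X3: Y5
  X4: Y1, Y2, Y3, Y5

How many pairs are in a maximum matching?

3

Unit-capacity flow: source→left, listed edges, right→sink; max matching = max flow.
Augmenting path X1→Y3 (+1); matched 1.
Augmenting path X2→Y5 (+1); matched 2.
Augmenting path X4→Y1 (+1); matched 3.
No augmenting path remains; maximum matching = 3.
König certificate: {X1, X4, Y5} is a vertex cover of size 3 (every listed pair touches it), so no matching can be larger.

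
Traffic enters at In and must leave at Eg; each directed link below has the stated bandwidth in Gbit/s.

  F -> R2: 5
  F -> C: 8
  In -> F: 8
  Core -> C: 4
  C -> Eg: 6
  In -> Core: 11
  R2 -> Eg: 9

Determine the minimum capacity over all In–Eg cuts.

11

Augment In→Core→C→Eg: bottleneck 4, flow now 4.
Augment In→F→C→Eg: bottleneck 2, flow now 6.
Augment In→F→R2→Eg: bottleneck 5, flow now 11.
No augmenting path remains; maximum flow = 11.
By max-flow min-cut, the minimum cut capacity equals the max flow.
In the residual graph, reachable from In: {In, Core, F, C}.
Min-cut edges: F→R2 (5), C→Eg (6); capacity 5 + 6 = 11.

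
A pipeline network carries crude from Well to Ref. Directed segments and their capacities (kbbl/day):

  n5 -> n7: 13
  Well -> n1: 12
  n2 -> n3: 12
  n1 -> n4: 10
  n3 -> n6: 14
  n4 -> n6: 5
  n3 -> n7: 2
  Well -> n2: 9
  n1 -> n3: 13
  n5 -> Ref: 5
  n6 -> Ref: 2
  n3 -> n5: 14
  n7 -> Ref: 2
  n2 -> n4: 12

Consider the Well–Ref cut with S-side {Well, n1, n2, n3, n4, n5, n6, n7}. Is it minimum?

Given cut capacity: 5 + 2 + 2 = 9.
Augment Well→n1→n3→n5→Ref: bottleneck 5, flow now 5.
Augment Well→n1→n3→n6→Ref: bottleneck 2, flow now 7.
Augment Well→n1→n3→n7→Ref: bottleneck 2, flow now 9.
No augmenting path remains; maximum flow = 9.
Cut capacity 9 equals the max flow, so it is a minimum cut.

Yes — it is a minimum cut (capacity 9).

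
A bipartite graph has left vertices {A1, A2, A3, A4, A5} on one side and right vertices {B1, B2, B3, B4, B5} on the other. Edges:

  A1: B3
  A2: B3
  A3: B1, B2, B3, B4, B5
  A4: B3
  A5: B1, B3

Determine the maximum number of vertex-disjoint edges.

3

Unit-capacity flow: source→left, listed edges, right→sink; max matching = max flow.
Augmenting path A1→B3 (+1); matched 1.
Augmenting path A3→B1 (+1); matched 2.
Augmenting path A5→B1→A3→B2 (+1); matched 3.
No augmenting path remains; maximum matching = 3.
König certificate: {A3, A5, B3} is a vertex cover of size 3 (every listed pair touches it), so no matching can be larger.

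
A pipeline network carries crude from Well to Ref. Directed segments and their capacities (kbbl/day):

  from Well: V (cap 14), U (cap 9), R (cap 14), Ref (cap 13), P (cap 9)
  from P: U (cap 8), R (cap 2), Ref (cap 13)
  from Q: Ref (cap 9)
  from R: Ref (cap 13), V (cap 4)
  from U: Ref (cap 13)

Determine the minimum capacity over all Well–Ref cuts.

Augment Well→Ref: bottleneck 13, flow now 13.
Augment Well→P→Ref: bottleneck 9, flow now 22.
Augment Well→R→Ref: bottleneck 13, flow now 35.
Augment Well→U→Ref: bottleneck 9, flow now 44.
No augmenting path remains; maximum flow = 44.
By max-flow min-cut, the minimum cut capacity equals the max flow.
In the residual graph, reachable from Well: {Well, R, V}.
Min-cut edges: Well→P (9), Well→U (9), Well→Ref (13), R→Ref (13); capacity 9 + 9 + 13 + 13 = 44.

44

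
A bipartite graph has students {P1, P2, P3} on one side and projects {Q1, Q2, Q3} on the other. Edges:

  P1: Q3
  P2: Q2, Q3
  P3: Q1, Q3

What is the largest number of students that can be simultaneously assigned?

3

Unit-capacity flow: source→left, listed edges, right→sink; max matching = max flow.
Augmenting path P1→Q3 (+1); matched 1.
Augmenting path P2→Q2 (+1); matched 2.
Augmenting path P3→Q1 (+1); matched 3.
No augmenting path remains; maximum matching = 3.
König certificate: {P1, P2, P3} is a vertex cover of size 3 (every listed pair touches it), so no matching can be larger.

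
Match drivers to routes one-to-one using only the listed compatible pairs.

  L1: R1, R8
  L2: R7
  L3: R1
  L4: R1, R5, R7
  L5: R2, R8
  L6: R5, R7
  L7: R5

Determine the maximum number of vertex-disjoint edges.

Unit-capacity flow: source→left, listed edges, right→sink; max matching = max flow.
Augmenting path L1→R1 (+1); matched 1.
Augmenting path L2→R7 (+1); matched 2.
Augmenting path L4→R5 (+1); matched 3.
Augmenting path L5→R2 (+1); matched 4.
Augmenting path L3→R1→L1→R8 (+1); matched 5.
No augmenting path remains; maximum matching = 5.
König certificate: {L1, L5, R1, R5, R7} is a vertex cover of size 5 (every listed pair touches it), so no matching can be larger.

5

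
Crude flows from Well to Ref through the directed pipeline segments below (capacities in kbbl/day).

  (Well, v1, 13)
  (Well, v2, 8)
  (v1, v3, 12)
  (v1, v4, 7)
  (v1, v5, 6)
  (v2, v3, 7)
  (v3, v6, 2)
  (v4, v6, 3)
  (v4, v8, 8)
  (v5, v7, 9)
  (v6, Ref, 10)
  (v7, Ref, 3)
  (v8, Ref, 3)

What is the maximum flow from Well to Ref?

Augment Well→v1→v3→v6→Ref: bottleneck 2, flow now 2.
Augment Well→v1→v4→v6→Ref: bottleneck 3, flow now 5.
Augment Well→v1→v4→v8→Ref: bottleneck 3, flow now 8.
Augment Well→v1→v5→v7→Ref: bottleneck 3, flow now 11.
No augmenting path remains; maximum flow = 11.
In the residual graph, reachable from Well: {Well, v1, v2, v3, v4, v5, v7, v8}.
Min-cut edges: v3→v6 (2), v4→v6 (3), v7→Ref (3), v8→Ref (3); capacity 2 + 3 + 3 + 3 = 11.
This cut is saturated, so no flow can exceed 11.

11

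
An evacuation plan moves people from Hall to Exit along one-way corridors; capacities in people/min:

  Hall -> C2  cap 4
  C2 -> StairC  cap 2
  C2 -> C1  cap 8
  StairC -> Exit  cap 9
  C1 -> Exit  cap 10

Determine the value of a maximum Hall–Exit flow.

4

Augment Hall→C2→StairC→Exit: bottleneck 2, flow now 2.
Augment Hall→C2→C1→Exit: bottleneck 2, flow now 4.
No augmenting path remains; maximum flow = 4.
In the residual graph, reachable from Hall: {Hall}.
Min-cut edges: Hall→C2 (4); capacity 4 = 4.
This cut is saturated, so no flow can exceed 4.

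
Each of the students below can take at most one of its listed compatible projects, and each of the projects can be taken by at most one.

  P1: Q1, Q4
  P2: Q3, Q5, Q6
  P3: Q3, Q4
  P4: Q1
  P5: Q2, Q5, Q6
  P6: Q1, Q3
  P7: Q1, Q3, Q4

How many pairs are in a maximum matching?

5

Unit-capacity flow: source→left, listed edges, right→sink; max matching = max flow.
Augmenting path P1→Q1 (+1); matched 1.
Augmenting path P2→Q3 (+1); matched 2.
Augmenting path P3→Q4 (+1); matched 3.
Augmenting path P5→Q2 (+1); matched 4.
Augmenting path P6→Q3→P2→Q5 (+1); matched 5.
No augmenting path remains; maximum matching = 5.
König certificate: {P2, P5, Q1, Q3, Q4} is a vertex cover of size 5 (every listed pair touches it), so no matching can be larger.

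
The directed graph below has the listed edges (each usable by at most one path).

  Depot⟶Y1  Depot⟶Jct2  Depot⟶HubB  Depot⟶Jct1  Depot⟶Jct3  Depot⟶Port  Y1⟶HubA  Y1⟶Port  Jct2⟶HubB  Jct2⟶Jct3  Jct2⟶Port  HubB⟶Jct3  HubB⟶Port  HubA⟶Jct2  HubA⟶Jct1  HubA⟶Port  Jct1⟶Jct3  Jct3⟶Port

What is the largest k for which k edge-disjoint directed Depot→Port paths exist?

5

Assign every edge capacity 1; by Menger, the answer equals the max flow.
Path Depot→Port (+1); total 1.
Path Depot→Y1→Port (+1); total 2.
Path Depot→Jct2→Port (+1); total 3.
Path Depot→HubB→Port (+1); total 4.
Path Depot→Jct3→Port (+1); total 5.
No residual Depot→Port path; max flow = 5.
Certifying cut of size 5: {Depot→HubB, Depot→Jct2, Depot→Port, Depot→Y1, Jct3→Port}.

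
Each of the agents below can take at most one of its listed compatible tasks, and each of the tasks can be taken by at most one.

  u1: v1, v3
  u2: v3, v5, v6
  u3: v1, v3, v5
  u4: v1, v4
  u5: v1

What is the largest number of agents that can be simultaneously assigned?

5

Unit-capacity flow: source→left, listed edges, right→sink; max matching = max flow.
Augmenting path u1→v1 (+1); matched 1.
Augmenting path u2→v3 (+1); matched 2.
Augmenting path u3→v5 (+1); matched 3.
Augmenting path u4→v4 (+1); matched 4.
Augmenting path u5→v1→u1→v3→u2→v6 (+1); matched 5.
No augmenting path remains; maximum matching = 5.
König certificate: {u1, u2, u3, u4, u5} is a vertex cover of size 5 (every listed pair touches it), so no matching can be larger.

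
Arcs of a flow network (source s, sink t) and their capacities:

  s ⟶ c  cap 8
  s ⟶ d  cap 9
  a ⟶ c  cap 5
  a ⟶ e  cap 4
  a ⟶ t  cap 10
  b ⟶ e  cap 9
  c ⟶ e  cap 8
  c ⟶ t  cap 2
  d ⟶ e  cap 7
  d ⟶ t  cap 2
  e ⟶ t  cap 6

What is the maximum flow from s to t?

10

Augment s→c→t: bottleneck 2, flow now 2.
Augment s→d→t: bottleneck 2, flow now 4.
Augment s→c→e→t: bottleneck 6, flow now 10.
No augmenting path remains; maximum flow = 10.
In the residual graph, reachable from s: {s, c, d, e}.
Min-cut edges: c→t (2), d→t (2), e→t (6); capacity 2 + 2 + 6 = 10.
This cut is saturated, so no flow can exceed 10.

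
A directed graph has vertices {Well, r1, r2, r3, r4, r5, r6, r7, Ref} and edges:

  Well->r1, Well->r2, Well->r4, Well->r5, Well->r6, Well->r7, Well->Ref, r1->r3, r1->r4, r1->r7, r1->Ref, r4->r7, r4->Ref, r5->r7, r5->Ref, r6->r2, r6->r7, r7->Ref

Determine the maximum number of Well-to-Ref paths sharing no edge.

Assign every edge capacity 1; by Menger, the answer equals the max flow.
Path Well→Ref (+1); total 1.
Path Well→r1→Ref (+1); total 2.
Path Well→r4→Ref (+1); total 3.
Path Well→r5→Ref (+1); total 4.
Path Well→r7→Ref (+1); total 5.
No residual Well→Ref path; max flow = 5.
Certifying cut of size 5: {Well→Ref, Well→r1, Well→r4, Well→r5, r7→Ref}.

5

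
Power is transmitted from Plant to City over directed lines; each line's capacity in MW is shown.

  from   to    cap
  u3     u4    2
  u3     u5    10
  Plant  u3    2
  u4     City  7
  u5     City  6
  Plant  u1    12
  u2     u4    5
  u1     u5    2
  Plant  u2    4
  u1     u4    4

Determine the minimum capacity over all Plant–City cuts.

Augment Plant→u1→u4→City: bottleneck 4, flow now 4.
Augment Plant→u1→u5→City: bottleneck 2, flow now 6.
Augment Plant→u2→u4→City: bottleneck 3, flow now 9.
Augment Plant→u3→u5→City: bottleneck 2, flow now 11.
No augmenting path remains; maximum flow = 11.
By max-flow min-cut, the minimum cut capacity equals the max flow.
In the residual graph, reachable from Plant: {Plant, u1, u2, u4}.
Min-cut edges: Plant→u3 (2), u1→u5 (2), u4→City (7); capacity 2 + 2 + 7 = 11.

11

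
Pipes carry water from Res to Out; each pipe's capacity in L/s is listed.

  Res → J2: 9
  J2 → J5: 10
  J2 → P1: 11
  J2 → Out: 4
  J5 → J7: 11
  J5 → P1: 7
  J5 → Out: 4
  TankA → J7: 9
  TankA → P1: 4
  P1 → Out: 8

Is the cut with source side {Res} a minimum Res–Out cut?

Yes — it is a minimum cut (capacity 9).

Given cut capacity: 9 = 9.
Augment Res→J2→Out: bottleneck 4, flow now 4.
Augment Res→J2→J5→Out: bottleneck 4, flow now 8.
Augment Res→J2→P1→Out: bottleneck 1, flow now 9.
No augmenting path remains; maximum flow = 9.
Cut capacity 9 equals the max flow, so it is a minimum cut.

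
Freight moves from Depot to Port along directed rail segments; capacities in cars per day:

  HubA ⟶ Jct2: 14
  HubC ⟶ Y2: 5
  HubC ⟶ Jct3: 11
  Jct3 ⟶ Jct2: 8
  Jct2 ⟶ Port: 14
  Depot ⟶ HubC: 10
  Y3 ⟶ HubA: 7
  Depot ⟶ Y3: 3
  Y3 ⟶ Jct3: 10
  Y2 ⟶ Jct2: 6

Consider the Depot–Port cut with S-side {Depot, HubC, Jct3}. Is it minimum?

Given cut capacity: 3 + 5 + 8 = 16.
Augment Depot→Y3→Jct3→Jct2→Port: bottleneck 3, flow now 3.
Augment Depot→HubC→Y2→Jct2→Port: bottleneck 5, flow now 8.
Augment Depot→HubC→Jct3→Jct2→Port: bottleneck 5, flow now 13.
No augmenting path remains; maximum flow = 13.
In the residual graph, reachable from Depot: {Depot}.
Min-cut edges: Depot→Y3 (3), Depot→HubC (10); capacity 3 + 10 = 13.
Cut capacity 16 exceeds the max flow 13, so it is not minimum.

No — its capacity is 16, but the minimum cut has capacity 13.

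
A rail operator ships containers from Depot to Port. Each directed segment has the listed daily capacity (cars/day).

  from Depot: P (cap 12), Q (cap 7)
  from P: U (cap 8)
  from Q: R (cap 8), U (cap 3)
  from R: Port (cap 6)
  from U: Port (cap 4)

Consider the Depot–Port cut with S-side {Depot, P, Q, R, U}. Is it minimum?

Given cut capacity: 6 + 4 = 10.
Augment Depot→P→U→Port: bottleneck 4, flow now 4.
Augment Depot→Q→R→Port: bottleneck 6, flow now 10.
No augmenting path remains; maximum flow = 10.
Cut capacity 10 equals the max flow, so it is a minimum cut.

Yes — it is a minimum cut (capacity 10).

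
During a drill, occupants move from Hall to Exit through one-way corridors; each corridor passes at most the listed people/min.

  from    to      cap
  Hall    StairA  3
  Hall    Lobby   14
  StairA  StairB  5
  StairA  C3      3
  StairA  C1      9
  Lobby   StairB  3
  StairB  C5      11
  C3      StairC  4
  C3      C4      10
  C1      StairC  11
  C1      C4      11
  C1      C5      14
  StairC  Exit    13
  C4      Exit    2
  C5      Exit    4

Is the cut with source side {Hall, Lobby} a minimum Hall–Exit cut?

Yes — it is a minimum cut (capacity 6).

Given cut capacity: 3 + 3 = 6.
Augment Hall→StairA→StairB→C5→Exit: bottleneck 3, flow now 3.
Augment Hall→Lobby→StairB→C5→Exit: bottleneck 1, flow now 4.
Augment Hall→Lobby→StairB→StairA→C3→StairC→Exit: bottleneck 2, flow now 6. (uses reverse residual edge)
No augmenting path remains; maximum flow = 6.
Cut capacity 6 equals the max flow, so it is a minimum cut.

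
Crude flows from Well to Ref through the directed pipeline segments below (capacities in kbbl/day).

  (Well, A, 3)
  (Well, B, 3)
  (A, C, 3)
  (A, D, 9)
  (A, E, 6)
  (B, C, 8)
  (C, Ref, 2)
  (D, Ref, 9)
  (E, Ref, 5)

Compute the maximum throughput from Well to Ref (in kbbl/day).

Augment Well→A→C→Ref: bottleneck 2, flow now 2.
Augment Well→A→D→Ref: bottleneck 1, flow now 3.
Augment Well→B→C→A→D→Ref: bottleneck 2, flow now 5. (uses reverse residual edge)
No augmenting path remains; maximum flow = 5.
In the residual graph, reachable from Well: {Well, B, C}.
Min-cut edges: Well→A (3), C→Ref (2); capacity 3 + 2 = 5.
This cut is saturated, so no flow can exceed 5.

5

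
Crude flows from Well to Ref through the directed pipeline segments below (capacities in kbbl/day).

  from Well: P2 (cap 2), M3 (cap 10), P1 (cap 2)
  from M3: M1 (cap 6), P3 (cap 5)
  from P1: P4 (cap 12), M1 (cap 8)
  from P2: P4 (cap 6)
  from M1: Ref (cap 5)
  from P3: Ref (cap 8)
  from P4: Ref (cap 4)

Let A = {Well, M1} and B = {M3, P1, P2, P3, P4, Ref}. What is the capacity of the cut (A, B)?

Edges leaving {Well, M1}: Well→M3 (10), Well→P1 (2), Well→P2 (2), M1→Ref (5).
Cut capacity = 10 + 2 + 2 + 5 = 19.

19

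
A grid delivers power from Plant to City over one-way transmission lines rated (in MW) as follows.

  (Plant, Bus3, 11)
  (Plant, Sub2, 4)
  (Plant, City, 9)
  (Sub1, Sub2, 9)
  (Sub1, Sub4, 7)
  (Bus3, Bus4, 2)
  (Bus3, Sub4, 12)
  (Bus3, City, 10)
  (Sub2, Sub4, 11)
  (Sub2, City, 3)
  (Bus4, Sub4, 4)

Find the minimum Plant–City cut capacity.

22

Augment Plant→City: bottleneck 9, flow now 9.
Augment Plant→Bus3→City: bottleneck 10, flow now 19.
Augment Plant→Sub2→City: bottleneck 3, flow now 22.
No augmenting path remains; maximum flow = 22.
By max-flow min-cut, the minimum cut capacity equals the max flow.
In the residual graph, reachable from Plant: {Plant, Bus3, Sub2, Bus4, Sub4}.
Min-cut edges: Plant→City (9), Bus3→City (10), Sub2→City (3); capacity 9 + 10 + 3 = 22.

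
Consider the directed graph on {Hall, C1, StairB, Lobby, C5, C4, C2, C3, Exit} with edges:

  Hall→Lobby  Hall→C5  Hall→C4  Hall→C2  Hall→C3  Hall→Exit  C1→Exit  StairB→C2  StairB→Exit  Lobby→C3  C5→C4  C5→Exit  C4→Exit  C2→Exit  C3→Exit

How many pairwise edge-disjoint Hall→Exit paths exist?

5

Assign every edge capacity 1; by Menger, the answer equals the max flow.
Path Hall→Exit (+1); total 1.
Path Hall→C5→Exit (+1); total 2.
Path Hall→C4→Exit (+1); total 3.
Path Hall→C2→Exit (+1); total 4.
Path Hall→C3→Exit (+1); total 5.
No residual Hall→Exit path; max flow = 5.
Certifying cut of size 5: {C3→Exit, Hall→C2, Hall→C4, Hall→C5, Hall→Exit}.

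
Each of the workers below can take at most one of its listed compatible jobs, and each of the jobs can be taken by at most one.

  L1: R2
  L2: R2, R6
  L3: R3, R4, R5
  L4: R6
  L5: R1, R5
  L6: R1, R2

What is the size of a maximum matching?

Unit-capacity flow: source→left, listed edges, right→sink; max matching = max flow.
Augmenting path L1→R2 (+1); matched 1.
Augmenting path L2→R6 (+1); matched 2.
Augmenting path L3→R3 (+1); matched 3.
Augmenting path L5→R1 (+1); matched 4.
Augmenting path L6→R1→L5→R5 (+1); matched 5.
No augmenting path remains; maximum matching = 5.
König certificate: {L3, L5, L6, R2, R6} is a vertex cover of size 5 (every listed pair touches it), so no matching can be larger.

5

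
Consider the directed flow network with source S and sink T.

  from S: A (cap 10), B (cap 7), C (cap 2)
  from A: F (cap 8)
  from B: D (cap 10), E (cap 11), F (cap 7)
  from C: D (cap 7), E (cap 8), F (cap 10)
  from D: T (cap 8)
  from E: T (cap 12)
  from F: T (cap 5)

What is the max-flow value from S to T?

14

Augment S→A→F→T: bottleneck 5, flow now 5.
Augment S→B→D→T: bottleneck 7, flow now 12.
Augment S→C→D→T: bottleneck 1, flow now 13.
Augment S→C→E→T: bottleneck 1, flow now 14.
No augmenting path remains; maximum flow = 14.
In the residual graph, reachable from S: {S, A, F}.
Min-cut edges: S→B (7), S→C (2), F→T (5); capacity 7 + 2 + 5 = 14.
This cut is saturated, so no flow can exceed 14.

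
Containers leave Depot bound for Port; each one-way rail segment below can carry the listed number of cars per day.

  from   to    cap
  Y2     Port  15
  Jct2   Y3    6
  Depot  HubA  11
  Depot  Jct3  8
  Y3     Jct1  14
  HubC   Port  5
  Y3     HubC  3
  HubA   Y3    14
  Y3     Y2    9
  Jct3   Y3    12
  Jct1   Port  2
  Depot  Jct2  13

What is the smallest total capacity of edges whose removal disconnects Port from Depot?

14

Augment Depot→Jct3→Y3→Y2→Port: bottleneck 8, flow now 8.
Augment Depot→HubA→Y3→Y2→Port: bottleneck 1, flow now 9.
Augment Depot→HubA→Y3→HubC→Port: bottleneck 3, flow now 12.
Augment Depot→HubA→Y3→Jct1→Port: bottleneck 2, flow now 14.
No augmenting path remains; maximum flow = 14.
By max-flow min-cut, the minimum cut capacity equals the max flow.
In the residual graph, reachable from Depot: {Depot, Jct3, HubA, Jct2, Y3, Jct1}.
Min-cut edges: Y3→Y2 (9), Y3→HubC (3), Jct1→Port (2); capacity 9 + 3 + 2 = 14.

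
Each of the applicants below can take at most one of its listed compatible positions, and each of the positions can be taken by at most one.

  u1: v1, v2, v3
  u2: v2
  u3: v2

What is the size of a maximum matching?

2

Unit-capacity flow: source→left, listed edges, right→sink; max matching = max flow.
Augmenting path u1→v1 (+1); matched 1.
Augmenting path u2→v2 (+1); matched 2.
No augmenting path remains; maximum matching = 2.
König certificate: {u1, v2} is a vertex cover of size 2 (every listed pair touches it), so no matching can be larger.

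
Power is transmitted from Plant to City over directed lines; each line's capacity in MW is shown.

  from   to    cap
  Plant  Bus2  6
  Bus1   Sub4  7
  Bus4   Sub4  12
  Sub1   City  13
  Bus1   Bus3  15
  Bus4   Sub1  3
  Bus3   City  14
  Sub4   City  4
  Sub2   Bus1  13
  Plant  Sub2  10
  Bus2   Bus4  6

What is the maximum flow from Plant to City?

16

Augment Plant→Sub2→Bus1→Sub4→City: bottleneck 4, flow now 4.
Augment Plant→Sub2→Bus1→Bus3→City: bottleneck 6, flow now 10.
Augment Plant→Bus2→Bus4→Sub1→City: bottleneck 3, flow now 13.
Augment Plant→Bus2→Bus4→Sub4→Bus1→Bus3→City: bottleneck 3, flow now 16. (uses reverse residual edge)
No augmenting path remains; maximum flow = 16.
In the residual graph, reachable from Plant: {Plant}.
Min-cut edges: Plant→Sub2 (10), Plant→Bus2 (6); capacity 10 + 6 = 16.
This cut is saturated, so no flow can exceed 16.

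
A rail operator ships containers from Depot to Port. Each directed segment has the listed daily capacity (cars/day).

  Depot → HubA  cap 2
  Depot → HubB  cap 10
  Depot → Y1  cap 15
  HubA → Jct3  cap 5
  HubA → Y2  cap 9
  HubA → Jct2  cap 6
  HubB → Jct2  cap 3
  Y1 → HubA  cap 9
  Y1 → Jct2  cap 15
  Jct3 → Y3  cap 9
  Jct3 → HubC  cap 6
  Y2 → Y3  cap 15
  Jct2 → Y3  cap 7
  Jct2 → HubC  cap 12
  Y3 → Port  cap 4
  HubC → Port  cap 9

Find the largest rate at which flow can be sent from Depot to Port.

Augment Depot→HubA→Jct3→Y3→Port: bottleneck 2, flow now 2.
Augment Depot→HubB→Jct2→Y3→Port: bottleneck 2, flow now 4.
Augment Depot→HubB→Jct2→HubC→Port: bottleneck 1, flow now 5.
Augment Depot→Y1→Jct2→HubC→Port: bottleneck 8, flow now 13.
No augmenting path remains; maximum flow = 13.
In the residual graph, reachable from Depot: {Depot, HubA, HubB, Y1, Jct3, Y2, Jct2, Y3, HubC}.
Min-cut edges: Y3→Port (4), HubC→Port (9); capacity 4 + 9 = 13.
This cut is saturated, so no flow can exceed 13.

13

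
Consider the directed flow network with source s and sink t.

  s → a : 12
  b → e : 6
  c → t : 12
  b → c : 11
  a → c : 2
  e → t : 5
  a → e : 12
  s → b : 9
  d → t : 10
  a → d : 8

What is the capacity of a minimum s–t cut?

21

Augment s→a→c→t: bottleneck 2, flow now 2.
Augment s→a→d→t: bottleneck 8, flow now 10.
Augment s→a→e→t: bottleneck 2, flow now 12.
Augment s→b→c→t: bottleneck 9, flow now 21.
No augmenting path remains; maximum flow = 21.
By max-flow min-cut, the minimum cut capacity equals the max flow.
In the residual graph, reachable from s: {s}.
Min-cut edges: s→a (12), s→b (9); capacity 12 + 9 = 21.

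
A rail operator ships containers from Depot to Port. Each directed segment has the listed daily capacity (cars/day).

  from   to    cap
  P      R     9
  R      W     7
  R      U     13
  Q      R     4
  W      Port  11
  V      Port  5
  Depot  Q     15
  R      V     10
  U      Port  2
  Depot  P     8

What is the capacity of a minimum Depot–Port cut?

Augment Depot→P→R→U→Port: bottleneck 2, flow now 2.
Augment Depot→P→R→V→Port: bottleneck 5, flow now 7.
Augment Depot→P→R→W→Port: bottleneck 1, flow now 8.
Augment Depot→Q→R→W→Port: bottleneck 4, flow now 12.
No augmenting path remains; maximum flow = 12.
By max-flow min-cut, the minimum cut capacity equals the max flow.
In the residual graph, reachable from Depot: {Depot, Q}.
Min-cut edges: Depot→P (8), Q→R (4); capacity 8 + 4 = 12.

12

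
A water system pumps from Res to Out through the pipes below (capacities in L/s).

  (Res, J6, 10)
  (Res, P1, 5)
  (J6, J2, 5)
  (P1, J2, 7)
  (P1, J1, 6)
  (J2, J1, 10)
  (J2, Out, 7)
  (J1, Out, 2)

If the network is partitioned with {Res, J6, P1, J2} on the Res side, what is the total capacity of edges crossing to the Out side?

23

Edges leaving {Res, J6, P1, J2}: P1→J1 (6), J2→J1 (10), J2→Out (7).
Cut capacity = 6 + 10 + 7 = 23.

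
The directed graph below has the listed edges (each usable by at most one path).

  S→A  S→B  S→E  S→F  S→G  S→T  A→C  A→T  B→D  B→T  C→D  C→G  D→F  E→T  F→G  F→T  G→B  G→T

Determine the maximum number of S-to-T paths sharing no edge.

Assign every edge capacity 1; by Menger, the answer equals the max flow.
Path S→T (+1); total 1.
Path S→A→T (+1); total 2.
Path S→B→T (+1); total 3.
Path S→E→T (+1); total 4.
Path S→F→T (+1); total 5.
Path S→G→T (+1); total 6.
No residual S→T path; max flow = 6.
Certifying cut of size 6: {S→A, S→B, S→E, S→F, S→G, S→T}.

6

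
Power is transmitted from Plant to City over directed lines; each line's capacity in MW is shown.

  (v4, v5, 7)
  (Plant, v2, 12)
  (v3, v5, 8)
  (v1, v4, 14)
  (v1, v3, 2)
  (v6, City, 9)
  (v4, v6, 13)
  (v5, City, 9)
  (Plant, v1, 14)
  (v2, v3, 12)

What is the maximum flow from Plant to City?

Augment Plant→v1→v3→v5→City: bottleneck 2, flow now 2.
Augment Plant→v1→v4→v5→City: bottleneck 7, flow now 9.
Augment Plant→v1→v4→v6→City: bottleneck 5, flow now 14.
Augment Plant→v2→v3→v1→v4→v6→City: bottleneck 2, flow now 16. (uses reverse residual edge)
Augment Plant→v2→v3→v5→v4→v6→City: bottleneck 2, flow now 18. (uses reverse residual edge)
No augmenting path remains; maximum flow = 18.
In the residual graph, reachable from Plant: {Plant, v1, v2, v3, v4, v5, v6}.
Min-cut edges: v5→City (9), v6→City (9); capacity 9 + 9 = 18.
This cut is saturated, so no flow can exceed 18.

18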